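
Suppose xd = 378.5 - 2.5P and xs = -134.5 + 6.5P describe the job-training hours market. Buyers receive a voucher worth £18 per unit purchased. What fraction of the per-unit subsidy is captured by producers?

Pre-subsidy: 378.5 - 2.5P = -134.5 + 6.5P gives P* = 57, x* = 236.
With the rebate, buyers effectively pay Pb = Ps − 18, where Ps is the price sellers receive.
Demand in terms of Ps becomes xd = 378.5 − 2.5(Ps − 18) = 423.5 - 2.5Ps. Setting this equal to supply: 423.5 - 2.5Ps = -134.5 + 6.5Ps, so Ps = 62.
Buyers pay Pb = 62 − 18 = 44; x' = -134.5 + 6.5·62 = 268.5.
Buyers' price falls by P* − Pb = 57 − 44 = 13; sellers' price rises by Ps − P* = 62 − 57 = 5.
So producers capture 5/18 = 5/18 of each unit of subsidy.

Producer share = 5/18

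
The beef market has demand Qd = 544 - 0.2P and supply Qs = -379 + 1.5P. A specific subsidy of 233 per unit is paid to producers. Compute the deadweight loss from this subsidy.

Pre-subsidy: 544 - 0.2P = -379 + 1.5P gives P* = 9230/17, Q* = 7402/17.
With the subsidy, sellers receive Ps = Pb + 233 for each unit, where Pb is the price buyers pay.
Supply in terms of Pb becomes Qs = -379 + 1.5(Pb + 233) = -29.5 + 1.5Pb. Setting this equal to demand: 544 - 0.2Pb = -29.5 + 1.5Pb, so Pb = 5735/17.
Sellers receive Ps = 5735/17 + 233 = 9696/17; Q' = 544 − 0.2·(5735/17) = 8101/17.
The subsidy expands output by 8101/17 − 7402/17 = 699/17 past the efficient level; on those units the gap between marginal cost and willingness to pay runs from 0 up to 233.
DWL = ½ × 233 × 699/17 = 162867/34.

Deadweight loss = 162867/34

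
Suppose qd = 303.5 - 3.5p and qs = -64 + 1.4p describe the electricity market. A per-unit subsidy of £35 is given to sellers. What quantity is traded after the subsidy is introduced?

Pre-subsidy: 303.5 - 3.5p = -64 + 1.4p gives p* = 75, q* = 41.
With the subsidy, sellers receive ps = pb + 35 for each unit, where pb is the price buyers pay.
Supply in terms of pb becomes qs = -64 + 1.4(pb + 35) = -15 + 1.4pb. Setting this equal to demand: 303.5 - 3.5pb = -15 + 1.4pb, so pb = 65.
Sellers receive ps = 65 + 35 = 100; q' = 303.5 − 3.5·65 = 76.

q' = 76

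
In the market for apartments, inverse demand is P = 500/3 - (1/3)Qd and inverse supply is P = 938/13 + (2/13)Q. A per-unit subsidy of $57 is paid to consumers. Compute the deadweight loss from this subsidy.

Deadweight loss = $3334.5

Pre-subsidy: 500/3 - (1/3)Q = 938/13 + (2/13)Q gives Q* = 194 and P* = 102.
With the rebate, buyers effectively pay Pb = Ps − 57, where Ps is the price sellers receive.
On the curves, Pb = 500/3 - (1/3)Q and Ps = 938/13 + (2/13)Q; the wedge Ps − Pb = 57 gives 938/13 + (2/13)Q − (500/3 - (1/3)Q) = 57, so Q' = 311.
Then Pb = 500/3 − (1/3)·311 = 63 and Ps = 938/13 + (2/13)·311 = 120.
The subsidy expands output by 311 − 194 = 117 past the efficient level; on those units the gap between marginal cost and willingness to pay runs from 0 up to 57.
DWL = ½ × 57 × 117 = 3334.5.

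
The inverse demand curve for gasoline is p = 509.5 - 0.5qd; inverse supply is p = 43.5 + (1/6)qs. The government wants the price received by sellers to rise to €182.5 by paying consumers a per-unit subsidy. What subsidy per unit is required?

At a seller price of 182.5, quantity supplied is -261 + 6·182.5 = 834.
Buyers absorb 834 only when they pay pb = 509.5 − 0.5·834 = 92.5.
s = ps − pb = 182.5 − 92.5 = 90.

Required subsidy s = €90 per unit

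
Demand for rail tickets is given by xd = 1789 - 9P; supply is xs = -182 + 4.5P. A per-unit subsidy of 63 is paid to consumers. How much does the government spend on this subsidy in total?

Pre-subsidy: 1789 - 9P = -182 + 4.5P gives P* = 146, x* = 475.
With the rebate, buyers effectively pay Pb = Ps − 63, where Ps is the price sellers receive.
Demand in terms of Ps becomes xd = 1789 − 9(Ps − 63) = 2356 - 9Ps. Setting this equal to supply: 2356 - 9Ps = -182 + 4.5Ps, so Ps = 188.
Buyers pay Pb = 188 − 63 = 125; x' = -182 + 4.5·188 = 664.
Government outlay = subsidy × quantity = 63 × 664 = 41832.

Government cost = 41832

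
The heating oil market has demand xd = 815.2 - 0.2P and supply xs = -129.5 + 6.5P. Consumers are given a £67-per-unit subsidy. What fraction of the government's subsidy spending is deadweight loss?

Pre-subsidy: 815.2 - 0.2P = -129.5 + 6.5P gives P* = 141, x* = 787.
With the rebate, buyers effectively pay Pb = Ps − 67, where Ps is the price sellers receive.
Demand in terms of Ps becomes xd = 815.2 − 0.2(Ps − 67) = 828.6 - 0.2Ps. Setting this equal to supply: 828.6 - 0.2Ps = -129.5 + 6.5Ps, so Ps = 143.
Buyers pay Pb = 143 − 67 = 76; x' = -129.5 + 6.5·143 = 800.
ΔCS = ½(787 + 800)(141 − 76) = 51577.5; ΔPS = ½(787 + 800)(143 − 141) = 1587.
Government spending = 67 × 800 = 53600.
DWL = ½ × 67 × (800 − 787) = 435.5; fraction = 435.5 / 53600 = 0.008125.

DWL / government spending = 0.008125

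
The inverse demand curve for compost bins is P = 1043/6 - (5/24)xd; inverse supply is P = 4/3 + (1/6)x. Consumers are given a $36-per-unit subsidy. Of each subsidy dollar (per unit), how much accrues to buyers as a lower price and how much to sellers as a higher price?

Pre-subsidy: 1043/6 - (5/24)x = 4/3 + (1/6)x gives x* = 460 and P* = 78.
With the rebate, buyers effectively pay Pb = Ps − 36, where Ps is the price sellers receive.
On the curves, Pb = 1043/6 - (5/24)x and Ps = 4/3 + (1/6)x; the wedge Ps − Pb = 36 gives 4/3 + (1/6)x − (1043/6 - (5/24)x) = 36, so x' = 556.
Then Pb = 1043/6 − (5/24)·556 = 58 and Ps = 4/3 + (1/6)·556 = 94.
Buyers' price falls by P* − Pb = 78 − 58 = 20; sellers' price rises by Ps − P* = 94 − 78 = 16.

Buyers gain $20 per unit; sellers gain $16 per unit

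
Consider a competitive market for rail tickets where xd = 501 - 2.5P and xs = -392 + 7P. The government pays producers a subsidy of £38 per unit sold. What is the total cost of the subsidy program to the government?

Government cost = £12768

Pre-subsidy: 501 - 2.5P = -392 + 7P gives P* = 94, x* = 266.
With the subsidy, sellers receive Ps = Pb + 38 for each unit, where Pb is the price buyers pay.
Supply in terms of Pb becomes xs = -392 + 7(Pb + 38) = -126 + 7Pb. Setting this equal to demand: 501 - 2.5Pb = -126 + 7Pb, so Pb = 66.
Sellers receive Ps = 66 + 38 = 104; x' = 501 − 2.5·66 = 336.
Government outlay = subsidy × quantity = 38 × 336 = 12768.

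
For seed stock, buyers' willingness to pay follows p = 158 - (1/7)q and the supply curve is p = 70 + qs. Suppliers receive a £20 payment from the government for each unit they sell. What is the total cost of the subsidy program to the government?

Pre-subsidy: 158 - (1/7)q = 70 + q gives q* = 77 and p* = 147.
With the subsidy, sellers receive ps = pb + 20 for each unit, where pb is the price buyers pay.
On the curves, pb = 158 - (1/7)q and ps = 70 + q; the wedge ps − pb = 20 gives 70 + q − (158 - (1/7)q) = 20, so q' = 94.5.
Then pb = 158 − (1/7)·94.5 = 144.5 and ps = 70 + 1·94.5 = 164.5.
Government outlay = subsidy × quantity = 20 × 94.5 = 1890.

Government cost = £1890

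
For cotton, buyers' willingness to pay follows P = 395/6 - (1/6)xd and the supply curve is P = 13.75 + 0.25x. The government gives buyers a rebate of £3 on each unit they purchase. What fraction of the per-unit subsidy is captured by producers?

Producer share = 0.6

Pre-subsidy: 395/6 - (1/6)x = 13.75 + 0.25x gives x* = 125 and P* = 45.
With the rebate, buyers effectively pay Pb = Ps − 3, where Ps is the price sellers receive.
On the curves, Pb = 395/6 - (1/6)x and Ps = 13.75 + 0.25x; the wedge Ps − Pb = 3 gives 13.75 + 0.25x − (395/6 - (1/6)x) = 3, so x' = 132.2.
Then Pb = 395/6 − (1/6)·132.2 = 43.8 and Ps = 13.75 + 0.25·132.2 = 46.8.
Buyers' price falls by P* − Pb = 45 − 43.8 = 1.2; sellers' price rises by Ps − P* = 46.8 − 45 = 1.8.
So producers capture 1.8/3 = 0.6 of each unit of subsidy.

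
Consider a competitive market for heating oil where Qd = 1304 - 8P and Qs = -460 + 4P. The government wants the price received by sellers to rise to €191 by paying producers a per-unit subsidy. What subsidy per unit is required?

At a seller price of 191, quantity supplied is -460 + 4·191 = 304.
Buyers absorb 304 only when they pay Pb with 1304 − 8·Pb = 304, i.e. Pb = 125.
s = Ps − Pb = 191 − 125 = 66.

Required subsidy s = €66 per unit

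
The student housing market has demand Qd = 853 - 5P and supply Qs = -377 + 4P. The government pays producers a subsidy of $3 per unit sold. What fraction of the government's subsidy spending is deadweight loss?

Pre-subsidy: 853 - 5P = -377 + 4P gives P* = 410/3, Q* = 509/3.
With the subsidy, sellers receive Ps = Pb + 3 for each unit, where Pb is the price buyers pay.
Supply in terms of Pb becomes Qs = -377 + 4(Pb + 3) = -365 + 4Pb. Setting this equal to demand: 853 - 5Pb = -365 + 4Pb, so Pb = 406/3.
Sellers receive Ps = 406/3 + 3 = 415/3; Q' = 853 − 5·(406/3) = 529/3.
ΔCS = ½(509/3 + 529/3)(410/3 − 406/3) = 692/3; ΔPS = ½(509/3 + 529/3)(415/3 − 410/3) = 865/3.
Government spending = 3 × 529/3 = 529.
DWL = ½ × 3 × (529/3 − 509/3) = 10; fraction = 10 / 529 = 10/529.

DWL / government spending = 10/529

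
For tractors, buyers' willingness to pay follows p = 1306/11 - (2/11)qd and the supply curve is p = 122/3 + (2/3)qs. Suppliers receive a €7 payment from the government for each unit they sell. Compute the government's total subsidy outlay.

Pre-subsidy: 1306/11 - (2/11)q = 122/3 + (2/3)q gives q* = 92 and p* = 102.
With the subsidy, sellers receive ps = pb + 7 for each unit, where pb is the price buyers pay.
On the curves, pb = 1306/11 - (2/11)q and ps = 122/3 + (2/3)q; the wedge ps − pb = 7 gives 122/3 + (2/3)q − (1306/11 - (2/11)q) = 7, so q' = 100.25.
Then pb = 1306/11 − (2/11)·100.25 = 100.5 and ps = 122/3 + (2/3)·100.25 = 107.5.
Government outlay = subsidy × quantity = 7 × 100.25 = 701.75.

Government cost = €701.75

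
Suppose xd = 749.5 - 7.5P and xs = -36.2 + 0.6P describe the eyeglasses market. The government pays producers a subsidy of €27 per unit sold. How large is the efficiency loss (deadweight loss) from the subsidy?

Pre-subsidy: 749.5 - 7.5P = -36.2 + 0.6P gives P* = 97, x* = 22.
With the subsidy, sellers receive Ps = Pb + 27 for each unit, where Pb is the price buyers pay.
Supply in terms of Pb becomes xs = -36.2 + 0.6(Pb + 27) = -20 + 0.6Pb. Setting this equal to demand: 749.5 - 7.5Pb = -20 + 0.6Pb, so Pb = 95.
Sellers receive Ps = 95 + 27 = 122; x' = 749.5 − 7.5·95 = 37.
The subsidy expands output by 37 − 22 = 15 past the efficient level; on those units the gap between marginal cost and willingness to pay runs from 0 up to 27.
DWL = ½ × 27 × 15 = 202.5.

Deadweight loss = €202.5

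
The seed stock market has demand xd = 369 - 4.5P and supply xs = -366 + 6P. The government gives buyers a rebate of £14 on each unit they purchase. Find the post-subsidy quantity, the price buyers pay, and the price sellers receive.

Pre-subsidy: 369 - 4.5P = -366 + 6P gives P* = 70, x* = 54.
With the rebate, buyers effectively pay Pb = Ps − 14, where Ps is the price sellers receive.
Demand in terms of Ps becomes xd = 369 − 4.5(Ps − 14) = 432 - 4.5Ps. Setting this equal to supply: 432 - 4.5Ps = -366 + 6Ps, so Ps = 76.
Buyers pay Pb = 76 − 14 = 62; x' = -366 + 6·76 = 90.

x' = 90; buyers pay £62; sellers receive £76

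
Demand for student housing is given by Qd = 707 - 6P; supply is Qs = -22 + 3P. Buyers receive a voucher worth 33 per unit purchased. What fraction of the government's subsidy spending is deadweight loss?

Pre-subsidy: 707 - 6P = -22 + 3P gives P* = 81, Q* = 221.
With the rebate, buyers effectively pay Pb = Ps − 33, where Ps is the price sellers receive.
Demand in terms of Ps becomes Qd = 707 − 6(Ps − 33) = 905 - 6Ps. Setting this equal to supply: 905 - 6Ps = -22 + 3Ps, so Ps = 103.
Buyers pay Pb = 103 − 33 = 70; Q' = -22 + 3·103 = 287.
ΔCS = ½(221 + 287)(81 − 70) = 2794; ΔPS = ½(221 + 287)(103 − 81) = 5588.
Government spending = 33 × 287 = 9471.
DWL = ½ × 33 × (287 − 221) = 1089; fraction = 1089 / 9471 = 33/287.

DWL / government spending = 33/287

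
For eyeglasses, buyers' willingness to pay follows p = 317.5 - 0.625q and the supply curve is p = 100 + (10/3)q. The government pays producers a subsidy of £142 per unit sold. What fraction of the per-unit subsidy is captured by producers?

Pre-subsidy: 317.5 - 0.625q = 100 + (10/3)q gives q* = 1044/19 and p* = 5380/19.
With the subsidy, sellers receive ps = pb + 142 for each unit, where pb is the price buyers pay.
On the curves, pb = 317.5 - 0.625q and ps = 100 + (10/3)q; the wedge ps − pb = 142 gives 100 + (10/3)q − (317.5 - 0.625q) = 142, so q' = 8628/95.
Then pb = 317.5 − 0.625·(8628/95) = 4954/19 and ps = 100 + (10/3)·(8628/95) = 7652/19.
Buyers' price falls by p* − pb = 5380/19 − 4954/19 = 426/19; sellers' price rises by ps − p* = 7652/19 − 5380/19 = 2272/19.
So producers capture (2272/19)/142 = 16/19 of each unit of subsidy.

Producer share = 16/19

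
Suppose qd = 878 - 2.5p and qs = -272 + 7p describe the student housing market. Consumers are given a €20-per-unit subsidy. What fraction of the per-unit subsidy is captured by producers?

Pre-subsidy: 878 - 2.5p = -272 + 7p gives p* = 2300/19, q* = 10932/19.
With the rebate, buyers effectively pay pb = ps − 20, where ps is the price sellers receive.
Demand in terms of ps becomes qd = 878 − 2.5(ps − 20) = 928 - 2.5ps. Setting this equal to supply: 928 - 2.5ps = -272 + 7ps, so ps = 2400/19.
Buyers pay pb = 2400/19 − 20 = 2020/19; q' = -272 + 7·(2400/19) = 11632/19.
Buyers' price falls by p* − pb = 2300/19 − 2020/19 = 280/19; sellers' price rises by ps − p* = 2400/19 − 2300/19 = 100/19.
So producers capture (100/19)/20 = 5/19 of each unit of subsidy.

Producer share = 5/19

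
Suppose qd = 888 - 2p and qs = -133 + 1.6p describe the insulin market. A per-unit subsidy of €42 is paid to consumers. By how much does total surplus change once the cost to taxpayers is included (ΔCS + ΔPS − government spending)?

Pre-subsidy: 888 - 2p = -133 + 1.6p gives p* = 5105/18, q* = 2887/9.
With the rebate, buyers effectively pay pb = ps − 42, where ps is the price sellers receive.
Demand in terms of ps becomes qd = 888 − 2(ps − 42) = 972 - 2ps. Setting this equal to supply: 972 - 2ps = -133 + 1.6ps, so ps = 5525/18.
Buyers pay pb = 5525/18 − 42 = 4769/18; q' = -133 + 1.6·(5525/18) = 3223/9.
ΔCS = ½(2887/9 + 3223/9)(5105/18 − 4769/18) = 171080/27; ΔPS = ½(2887/9 + 3223/9)(5525/18 − 5105/18) = 213850/27.
Government spending = 42 × 3223/9 = 45122/3.
Net change = 171080/27 + 213850/27 − 45122/3 = -784. The loss equals the DWL triangle ½·42·112/3.

Net change in total surplus = -€784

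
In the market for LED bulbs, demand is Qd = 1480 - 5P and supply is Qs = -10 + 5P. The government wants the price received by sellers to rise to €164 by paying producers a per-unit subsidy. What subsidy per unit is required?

At a seller price of 164, quantity supplied is -10 + 5·164 = 810.
Buyers absorb 810 only when they pay Pb with 1480 − 5·Pb = 810, i.e. Pb = 134.
s = Ps − Pb = 164 − 134 = 30.

Required subsidy s = €30 per unit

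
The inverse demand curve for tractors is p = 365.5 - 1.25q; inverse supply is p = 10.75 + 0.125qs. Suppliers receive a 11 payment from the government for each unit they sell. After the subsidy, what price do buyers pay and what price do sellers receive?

Buyers pay 33; sellers receive 44

Pre-subsidy: 365.5 - 1.25q = 10.75 + 0.125q gives q* = 258 and p* = 43.
With the subsidy, sellers receive ps = pb + 11 for each unit, where pb is the price buyers pay.
On the curves, pb = 365.5 - 1.25q and ps = 10.75 + 0.125q; the wedge ps − pb = 11 gives 10.75 + 0.125q − (365.5 - 1.25q) = 11, so q' = 266.
Then pb = 365.5 − 1.25·266 = 33 and ps = 10.75 + 0.125·266 = 44.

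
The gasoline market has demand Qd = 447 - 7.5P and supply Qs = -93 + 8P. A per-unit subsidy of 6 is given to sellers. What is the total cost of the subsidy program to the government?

Pre-subsidy: 447 - 7.5P = -93 + 8P gives P* = 1080/31, Q* = 5757/31.
With the subsidy, sellers receive Ps = Pb + 6 for each unit, where Pb is the price buyers pay.
Supply in terms of Pb becomes Qs = -93 + 8(Pb + 6) = -45 + 8Pb. Setting this equal to demand: 447 - 7.5Pb = -45 + 8Pb, so Pb = 984/31.
Sellers receive Ps = 984/31 + 6 = 1170/31; Q' = 447 − 7.5·(984/31) = 6477/31.
Government outlay = subsidy × quantity = 6 × 6477/31 = 38862/31.

Government cost = 38862/31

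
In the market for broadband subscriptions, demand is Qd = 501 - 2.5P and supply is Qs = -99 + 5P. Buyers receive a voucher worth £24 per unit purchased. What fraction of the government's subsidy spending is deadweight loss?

Pre-subsidy: 501 - 2.5P = -99 + 5P gives P* = 80, Q* = 301.
With the rebate, buyers effectively pay Pb = Ps − 24, where Ps is the price sellers receive.
Demand in terms of Ps becomes Qd = 501 − 2.5(Ps − 24) = 561 - 2.5Ps. Setting this equal to supply: 561 - 2.5Ps = -99 + 5Ps, so Ps = 88.
Buyers pay Pb = 88 − 24 = 64; Q' = -99 + 5·88 = 341.
ΔCS = ½(301 + 341)(80 − 64) = 5136; ΔPS = ½(301 + 341)(88 − 80) = 2568.
Government spending = 24 × 341 = 8184.
DWL = ½ × 24 × (341 − 301) = 480; fraction = 480 / 8184 = 20/341.

DWL / government spending = 20/341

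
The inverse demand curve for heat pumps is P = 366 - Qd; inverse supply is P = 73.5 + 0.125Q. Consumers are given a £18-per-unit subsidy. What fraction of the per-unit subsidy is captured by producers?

Pre-subsidy: 366 - Q = 73.5 + 0.125Q gives Q* = 260 and P* = 106.
With the rebate, buyers effectively pay Pb = Ps − 18, where Ps is the price sellers receive.
On the curves, Pb = 366 - Q and Ps = 73.5 + 0.125Q; the wedge Ps − Pb = 18 gives 73.5 + 0.125Q − (366 - Q) = 18, so Q' = 276.
Then Pb = 366 − 1·276 = 90 and Ps = 73.5 + 0.125·276 = 108.
Buyers' price falls by P* − Pb = 106 − 90 = 16; sellers' price rises by Ps − P* = 108 − 106 = 2.
So producers capture 2/18 = 1/9 of each unit of subsidy.

Producer share = 1/9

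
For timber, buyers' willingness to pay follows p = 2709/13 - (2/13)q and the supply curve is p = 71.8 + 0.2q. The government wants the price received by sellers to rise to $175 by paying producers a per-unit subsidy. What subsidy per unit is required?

Required subsidy s = $46 per unit

At a seller price of 175, quantity supplied is -359 + 5·175 = 516.
Buyers absorb 516 only when they pay pb = 2709/13 − (2/13)·516 = 129.
s = ps − pb = 175 − 129 = 46.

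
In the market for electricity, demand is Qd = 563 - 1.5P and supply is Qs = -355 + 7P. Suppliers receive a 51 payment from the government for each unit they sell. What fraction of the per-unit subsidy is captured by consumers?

Consumer share = 14/17

Pre-subsidy: 563 - 1.5P = -355 + 7P gives P* = 108, Q* = 401.
With the subsidy, sellers receive Ps = Pb + 51 for each unit, where Pb is the price buyers pay.
Supply in terms of Pb becomes Qs = -355 + 7(Pb + 51) = 2 + 7Pb. Setting this equal to demand: 563 - 1.5Pb = 2 + 7Pb, so Pb = 66.
Sellers receive Ps = 66 + 51 = 117; Q' = 563 − 1.5·66 = 464.
Buyers' price falls by P* − Pb = 108 − 66 = 42; sellers' price rises by Ps − P* = 117 − 108 = 9.
So consumers capture 42/51 = 14/17 of each unit of subsidy.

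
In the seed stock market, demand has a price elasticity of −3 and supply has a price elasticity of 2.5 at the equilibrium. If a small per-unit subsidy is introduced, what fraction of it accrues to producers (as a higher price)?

Producer share = 6/11

For a small subsidy around the equilibrium, the benefit split depends on the relative slopes, which at a point are proportional to the elasticities.
Buyer share = εs/(εs + |εd|) = 2.5/(2.5 + 3) = 5/11; seller share = |εd|/(εs + |εd|) = 6/11.
So producers capture 6/11 of the subsidy.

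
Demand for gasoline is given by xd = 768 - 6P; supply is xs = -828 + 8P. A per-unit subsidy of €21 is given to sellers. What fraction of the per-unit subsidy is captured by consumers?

Pre-subsidy: 768 - 6P = -828 + 8P gives P* = 114, x* = 84.
With the subsidy, sellers receive Ps = Pb + 21 for each unit, where Pb is the price buyers pay.
Supply in terms of Pb becomes xs = -828 + 8(Pb + 21) = -660 + 8Pb. Setting this equal to demand: 768 - 6Pb = -660 + 8Pb, so Pb = 102.
Sellers receive Ps = 102 + 21 = 123; x' = 768 − 6·102 = 156.
Buyers' price falls by P* − Pb = 114 − 102 = 12; sellers' price rises by Ps − P* = 123 − 114 = 9.
So consumers capture 12/21 = 4/7 of each unit of subsidy.

Consumer share = 4/7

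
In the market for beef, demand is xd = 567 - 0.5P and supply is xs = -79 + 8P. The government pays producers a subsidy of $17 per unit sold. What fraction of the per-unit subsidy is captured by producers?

Producer share = 1/17

Pre-subsidy: 567 - 0.5P = -79 + 8P gives P* = 76, x* = 529.
With the subsidy, sellers receive Ps = Pb + 17 for each unit, where Pb is the price buyers pay.
Supply in terms of Pb becomes xs = -79 + 8(Pb + 17) = 57 + 8Pb. Setting this equal to demand: 567 - 0.5Pb = 57 + 8Pb, so Pb = 60.
Sellers receive Ps = 60 + 17 = 77; x' = 567 − 0.5·60 = 537.
Buyers' price falls by P* − Pb = 76 − 60 = 16; sellers' price rises by Ps − P* = 77 − 76 = 1.
So producers capture 1/17 = 1/17 of each unit of subsidy.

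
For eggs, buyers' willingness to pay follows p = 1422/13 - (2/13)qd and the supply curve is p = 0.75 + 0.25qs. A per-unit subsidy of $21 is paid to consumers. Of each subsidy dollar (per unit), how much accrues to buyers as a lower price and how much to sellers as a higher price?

Pre-subsidy: 1422/13 - (2/13)q = 0.75 + 0.25q gives q* = 269 and p* = 68.
With the rebate, buyers effectively pay pb = ps − 21, where ps is the price sellers receive.
On the curves, pb = 1422/13 - (2/13)q and ps = 0.75 + 0.25q; the wedge ps − pb = 21 gives 0.75 + 0.25q − (1422/13 - (2/13)q) = 21, so q' = 321.
Then pb = 1422/13 − (2/13)·321 = 60 and ps = 0.75 + 0.25·321 = 81.
Buyers' price falls by p* − pb = 68 − 60 = 8; sellers' price rises by ps − p* = 81 − 68 = 13.

Buyers gain $8 per unit; sellers gain $13 per unit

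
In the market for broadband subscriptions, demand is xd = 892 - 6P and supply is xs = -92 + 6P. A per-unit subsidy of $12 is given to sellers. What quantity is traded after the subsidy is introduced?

x' = 436

Pre-subsidy: 892 - 6P = -92 + 6P gives P* = 82, x* = 400.
With the subsidy, sellers receive Ps = Pb + 12 for each unit, where Pb is the price buyers pay.
Supply in terms of Pb becomes xs = -92 + 6(Pb + 12) = -20 + 6Pb. Setting this equal to demand: 892 - 6Pb = -20 + 6Pb, so Pb = 76.
Sellers receive Ps = 76 + 12 = 88; x' = 892 − 6·76 = 436.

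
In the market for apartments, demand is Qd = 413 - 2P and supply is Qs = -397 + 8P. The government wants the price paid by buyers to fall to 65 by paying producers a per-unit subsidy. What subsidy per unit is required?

At a buyer price of 65, quantity demanded is 413 − 2·65 = 283.
Sellers supply 283 only when they receive Ps with -397 + 8·Ps = 283, i.e. Ps = 85.
s = Ps − Pb = 85 − 65 = 20.

Required subsidy s = 20 per unit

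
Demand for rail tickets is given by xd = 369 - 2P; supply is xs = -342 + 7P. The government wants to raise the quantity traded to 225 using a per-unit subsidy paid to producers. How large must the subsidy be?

At x = 225, invert demand for the buyer price: Pb = (369 − 225)/2 = 72; invert supply for the seller price: Ps = (225 − (-342))/7 = 81.
The subsidy must fill the gap: s = Ps − Pb = 81 − 72 = 9.

Required subsidy s = 9 per unit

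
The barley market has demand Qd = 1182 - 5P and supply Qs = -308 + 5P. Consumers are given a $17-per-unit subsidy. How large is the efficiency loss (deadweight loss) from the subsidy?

Deadweight loss = $361.25

Pre-subsidy: 1182 - 5P = -308 + 5P gives P* = 149, Q* = 437.
With the rebate, buyers effectively pay Pb = Ps − 17, where Ps is the price sellers receive.
Demand in terms of Ps becomes Qd = 1182 − 5(Ps − 17) = 1267 - 5Ps. Setting this equal to supply: 1267 - 5Ps = -308 + 5Ps, so Ps = 157.5.
Buyers pay Pb = 157.5 − 17 = 140.5; Q' = -308 + 5·157.5 = 479.5.
The subsidy expands output by 479.5 − 437 = 42.5 past the efficient level; on those units the gap between marginal cost and willingness to pay runs from 0 up to 17.
DWL = ½ × 17 × 42.5 = 361.25.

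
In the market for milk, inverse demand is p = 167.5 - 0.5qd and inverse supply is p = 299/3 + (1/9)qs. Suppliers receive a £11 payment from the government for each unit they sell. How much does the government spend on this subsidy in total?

Government cost = £1419

Pre-subsidy: 167.5 - 0.5q = 299/3 + (1/9)q gives q* = 111 and p* = 112.
With the subsidy, sellers receive ps = pb + 11 for each unit, where pb is the price buyers pay.
On the curves, pb = 167.5 - 0.5q and ps = 299/3 + (1/9)q; the wedge ps − pb = 11 gives 299/3 + (1/9)q − (167.5 - 0.5q) = 11, so q' = 129.
Then pb = 167.5 − 0.5·129 = 103 and ps = 299/3 + (1/9)·129 = 114.
Government outlay = subsidy × quantity = 11 × 129 = 1419.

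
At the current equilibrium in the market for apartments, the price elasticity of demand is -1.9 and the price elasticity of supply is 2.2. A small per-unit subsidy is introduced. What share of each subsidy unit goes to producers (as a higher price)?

For a small subsidy around the equilibrium, the benefit split depends on the relative slopes, which at a point are proportional to the elasticities.
Buyer share = εs/(εs + |εd|) = 2.2/(2.2 + 1.9) = 22/41; seller share = |εd|/(εs + |εd|) = 19/41.
So producers capture 19/41 of the subsidy.

Producer share = 19/41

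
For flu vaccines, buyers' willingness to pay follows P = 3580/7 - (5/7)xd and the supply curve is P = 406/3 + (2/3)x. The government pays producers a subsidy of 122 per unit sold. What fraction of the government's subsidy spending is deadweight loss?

Pre-subsidy: 3580/7 - (5/7)x = 406/3 + (2/3)x gives x* = 7898/29 and P* = 9190/29.
With the subsidy, sellers receive Ps = Pb + 122 for each unit, where Pb is the price buyers pay.
On the curves, Pb = 3580/7 - (5/7)x and Ps = 406/3 + (2/3)x; the wedge Ps − Pb = 122 gives 406/3 + (2/3)x − (3580/7 - (5/7)x) = 122, so x' = 10460/29.
Then Pb = 3580/7 − (5/7)·(10460/29) = 7360/29 and Ps = 406/3 + (2/3)·(10460/29) = 10898/29.
ΔCS = ½(7898/29 + 10460/29)(9190/29 − 7360/29) = 16797570/841; ΔPS = ½(7898/29 + 10460/29)(10898/29 − 9190/29) = 15677732/841.
Government spending = 122 × 10460/29 = 1276120/29.
DWL = ½ × 122 × (10460/29 − 7898/29) = 156282/29; fraction = (156282/29) / (1276120/29) = 1281/10460.

DWL / government spending = 1281/10460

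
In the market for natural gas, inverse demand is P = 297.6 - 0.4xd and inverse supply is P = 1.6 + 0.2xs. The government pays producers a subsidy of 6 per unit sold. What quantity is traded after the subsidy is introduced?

x' = 1510/3

Pre-subsidy: 297.6 - 0.4x = 1.6 + 0.2x gives x* = 1480/3 and P* = 1504/15.
With the subsidy, sellers receive Ps = Pb + 6 for each unit, where Pb is the price buyers pay.
On the curves, Pb = 297.6 - 0.4x and Ps = 1.6 + 0.2x; the wedge Ps − Pb = 6 gives 1.6 + 0.2x − (297.6 - 0.4x) = 6, so x' = 1510/3.
Then Pb = 297.6 − 0.4·(1510/3) = 1444/15 and Ps = 1.6 + 0.2·(1510/3) = 1534/15.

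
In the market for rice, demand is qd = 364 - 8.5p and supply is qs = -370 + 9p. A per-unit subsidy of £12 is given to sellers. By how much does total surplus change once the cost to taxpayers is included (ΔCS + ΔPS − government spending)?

Pre-subsidy: 364 - 8.5p = -370 + 9p gives p* = 1468/35, q* = 262/35.
With the subsidy, sellers receive ps = pb + 12 for each unit, where pb is the price buyers pay.
Supply in terms of pb becomes qs = -370 + 9(pb + 12) = -262 + 9pb. Setting this equal to demand: 364 - 8.5pb = -262 + 9pb, so pb = 1252/35.
Sellers receive ps = 1252/35 + 12 = 1672/35; q' = 364 − 8.5·(1252/35) = 2098/35.
ΔCS = ½(262/35 + 2098/35)(1468/35 − 1252/35) = 50976/245; ΔPS = ½(262/35 + 2098/35)(1672/35 − 1468/35) = 48144/245.
Government spending = 12 × 2098/35 = 25176/35.
Net change = 50976/245 + 48144/245 − 25176/35 = -11016/35. The loss equals the DWL triangle ½·12·1836/35.

Net change in total surplus = -11016/35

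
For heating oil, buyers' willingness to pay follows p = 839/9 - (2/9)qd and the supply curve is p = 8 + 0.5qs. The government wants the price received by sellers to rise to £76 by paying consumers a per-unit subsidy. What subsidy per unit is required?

Required subsidy s = £13 per unit

At a seller price of 76, quantity supplied is -16 + 2·76 = 136.
Buyers absorb 136 only when they pay pb = 839/9 − (2/9)·136 = 63.
s = ps − pb = 76 − 63 = 13.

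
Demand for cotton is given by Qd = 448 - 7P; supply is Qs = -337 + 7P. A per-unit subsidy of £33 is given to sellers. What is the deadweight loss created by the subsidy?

Deadweight loss = £1905.75

Pre-subsidy: 448 - 7P = -337 + 7P gives P* = 785/14, Q* = 55.5.
With the subsidy, sellers receive Ps = Pb + 33 for each unit, where Pb is the price buyers pay.
Supply in terms of Pb becomes Qs = -337 + 7(Pb + 33) = -106 + 7Pb. Setting this equal to demand: 448 - 7Pb = -106 + 7Pb, so Pb = 277/7.
Sellers receive Ps = 277/7 + 33 = 508/7; Q' = 448 − 7·(277/7) = 171.
The subsidy expands output by 171 − 55.5 = 115.5 past the efficient level; on those units the gap between marginal cost and willingness to pay runs from 0 up to 33.
DWL = ½ × 33 × 115.5 = 1905.75.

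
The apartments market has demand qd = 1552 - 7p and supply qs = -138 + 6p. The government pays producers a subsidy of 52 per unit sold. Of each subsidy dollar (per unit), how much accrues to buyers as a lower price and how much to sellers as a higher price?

Buyers gain 24 per unit; sellers gain 28 per unit

Pre-subsidy: 1552 - 7p = -138 + 6p gives p* = 130, q* = 642.
With the subsidy, sellers receive ps = pb + 52 for each unit, where pb is the price buyers pay.
Supply in terms of pb becomes qs = -138 + 6(pb + 52) = 174 + 6pb. Setting this equal to demand: 1552 - 7pb = 174 + 6pb, so pb = 106.
Sellers receive ps = 106 + 52 = 158; q' = 1552 − 7·106 = 810.
Buyers' price falls by p* − pb = 130 − 106 = 24; sellers' price rises by ps − p* = 158 − 130 = 28.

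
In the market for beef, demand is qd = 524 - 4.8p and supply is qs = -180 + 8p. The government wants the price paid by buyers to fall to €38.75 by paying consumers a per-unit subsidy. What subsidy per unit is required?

At a buyer price of 38.75, quantity demanded is 524 − 4.8·38.75 = 338.
Sellers supply 338 only when they receive ps with -180 + 8·ps = 338, i.e. ps = 64.75.
s = ps − pb = 64.75 − 38.75 = 26.

Required subsidy s = €26 per unit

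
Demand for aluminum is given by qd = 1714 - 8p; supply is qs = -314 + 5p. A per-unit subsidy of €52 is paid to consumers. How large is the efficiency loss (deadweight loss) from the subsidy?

Pre-subsidy: 1714 - 8p = -314 + 5p gives p* = 156, q* = 466.
With the rebate, buyers effectively pay pb = ps − 52, where ps is the price sellers receive.
Demand in terms of ps becomes qd = 1714 − 8(ps − 52) = 2130 - 8ps. Setting this equal to supply: 2130 - 8ps = -314 + 5ps, so ps = 188.
Buyers pay pb = 188 − 52 = 136; q' = -314 + 5·188 = 626.
The subsidy expands output by 626 − 466 = 160 past the efficient level; on those units the gap between marginal cost and willingness to pay runs from 0 up to 52.
DWL = ½ × 52 × 160 = 4160.

Deadweight loss = €4160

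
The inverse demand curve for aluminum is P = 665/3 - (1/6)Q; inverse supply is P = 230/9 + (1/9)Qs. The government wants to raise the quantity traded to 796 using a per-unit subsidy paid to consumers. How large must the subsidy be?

At Q = 796, from the demand curve buyers pay Pb = 665/3 − (1/6)·796 = 89; from the supply curve sellers need Ps = 230/9 + (1/9)·796 = 114.
The subsidy must fill the gap: s = Ps − Pb = 114 − 89 = 25.

Required subsidy s = 25 per unit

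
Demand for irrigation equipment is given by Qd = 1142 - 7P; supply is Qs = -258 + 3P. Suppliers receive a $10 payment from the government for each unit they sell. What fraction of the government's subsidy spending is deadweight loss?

Pre-subsidy: 1142 - 7P = -258 + 3P gives P* = 140, Q* = 162.
With the subsidy, sellers receive Ps = Pb + 10 for each unit, where Pb is the price buyers pay.
Supply in terms of Pb becomes Qs = -258 + 3(Pb + 10) = -228 + 3Pb. Setting this equal to demand: 1142 - 7Pb = -228 + 3Pb, so Pb = 137.
Sellers receive Ps = 137 + 10 = 147; Q' = 1142 − 7·137 = 183.
ΔCS = ½(162 + 183)(140 − 137) = 517.5; ΔPS = ½(162 + 183)(147 − 140) = 1207.5.
Government spending = 10 × 183 = 1830.
DWL = ½ × 10 × (183 − 162) = 105; fraction = 105 / 1830 = 7/122.

DWL / government spending = 7/122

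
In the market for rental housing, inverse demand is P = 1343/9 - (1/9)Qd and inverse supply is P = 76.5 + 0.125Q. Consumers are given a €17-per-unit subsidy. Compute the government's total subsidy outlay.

Pre-subsidy: 1343/9 - (1/9)Q = 76.5 + 0.125Q gives Q* = 308 and P* = 115.
With the rebate, buyers effectively pay Pb = Ps − 17, where Ps is the price sellers receive.
On the curves, Pb = 1343/9 - (1/9)Q and Ps = 76.5 + 0.125Q; the wedge Ps − Pb = 17 gives 76.5 + 0.125Q − (1343/9 - (1/9)Q) = 17, so Q' = 380.
Then Pb = 1343/9 − (1/9)·380 = 107 and Ps = 76.5 + 0.125·380 = 124.
Government outlay = subsidy × quantity = 17 × 380 = 6460.

Government cost = €6460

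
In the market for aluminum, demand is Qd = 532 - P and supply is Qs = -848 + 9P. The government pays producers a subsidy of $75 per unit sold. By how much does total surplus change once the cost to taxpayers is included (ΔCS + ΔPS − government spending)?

Net change in total surplus = -$2531.25

Pre-subsidy: 532 - P = -848 + 9P gives P* = 138, Q* = 394.
With the subsidy, sellers receive Ps = Pb + 75 for each unit, where Pb is the price buyers pay.
Supply in terms of Pb becomes Qs = -848 + 9(Pb + 75) = -173 + 9Pb. Setting this equal to demand: 532 - Pb = -173 + 9Pb, so Pb = 70.5.
Sellers receive Ps = 70.5 + 75 = 145.5; Q' = 532 − 1·70.5 = 461.5.
ΔCS = ½(394 + 461.5)(138 − 70.5) = 28873.125; ΔPS = ½(394 + 461.5)(145.5 − 138) = 3208.125.
Government spending = 75 × 461.5 = 34612.5.
Net change = 28873.125 + 3208.125 − 34612.5 = -2531.25. The loss equals the DWL triangle ½·75·67.5.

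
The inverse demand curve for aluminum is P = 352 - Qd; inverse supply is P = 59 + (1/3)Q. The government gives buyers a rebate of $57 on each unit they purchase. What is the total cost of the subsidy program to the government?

Pre-subsidy: 352 - Q = 59 + (1/3)Q gives Q* = 219.75 and P* = 132.25.
With the rebate, buyers effectively pay Pb = Ps − 57, where Ps is the price sellers receive.
On the curves, Pb = 352 - Q and Ps = 59 + (1/3)Q; the wedge Ps − Pb = 57 gives 59 + (1/3)Q − (352 - Q) = 57, so Q' = 262.5.
Then Pb = 352 − 1·262.5 = 89.5 and Ps = 59 + (1/3)·262.5 = 146.5.
Government outlay = subsidy × quantity = 57 × 262.5 = 14962.5.

Government cost = $14962.5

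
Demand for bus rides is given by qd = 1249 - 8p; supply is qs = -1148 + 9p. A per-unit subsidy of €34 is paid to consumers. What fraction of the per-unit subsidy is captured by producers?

Producer share = 8/17

Pre-subsidy: 1249 - 8p = -1148 + 9p gives p* = 141, q* = 121.
With the rebate, buyers effectively pay pb = ps − 34, where ps is the price sellers receive.
Demand in terms of ps becomes qd = 1249 − 8(ps − 34) = 1521 - 8ps. Setting this equal to supply: 1521 - 8ps = -1148 + 9ps, so ps = 157.
Buyers pay pb = 157 − 34 = 123; q' = -1148 + 9·157 = 265.
Buyers' price falls by p* − pb = 141 − 123 = 18; sellers' price rises by ps − p* = 157 − 141 = 16.
So producers capture 16/34 = 8/17 of each unit of subsidy.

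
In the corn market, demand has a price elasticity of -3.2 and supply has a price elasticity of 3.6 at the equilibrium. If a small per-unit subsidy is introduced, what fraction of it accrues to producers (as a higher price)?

Producer share = 8/17

For a small subsidy around the equilibrium, the benefit split depends on the relative slopes, which at a point are proportional to the elasticities.
Buyer share = εs/(εs + |εd|) = 3.6/(3.6 + 3.2) = 9/17; seller share = |εd|/(εs + |εd|) = 8/17.
So producers capture 8/17 of the subsidy.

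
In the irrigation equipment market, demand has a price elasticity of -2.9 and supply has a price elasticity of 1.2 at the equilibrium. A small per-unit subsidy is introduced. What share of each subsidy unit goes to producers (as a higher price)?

For a small subsidy around the equilibrium, the benefit split depends on the relative slopes, which at a point are proportional to the elasticities.
Buyer share = εs/(εs + |εd|) = 1.2/(1.2 + 2.9) = 12/41; seller share = |εd|/(εs + |εd|) = 29/41.
So producers capture 29/41 of the subsidy.

Producer share = 29/41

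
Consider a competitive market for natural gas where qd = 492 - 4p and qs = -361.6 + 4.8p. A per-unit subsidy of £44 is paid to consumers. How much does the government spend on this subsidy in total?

Pre-subsidy: 492 - 4p = -361.6 + 4.8p gives p* = 97, q* = 104.
With the rebate, buyers effectively pay pb = ps − 44, where ps is the price sellers receive.
Demand in terms of ps becomes qd = 492 − 4(ps − 44) = 668 - 4ps. Setting this equal to supply: 668 - 4ps = -361.6 + 4.8ps, so ps = 117.
Buyers pay pb = 117 − 44 = 73; q' = -361.6 + 4.8·117 = 200.
Government outlay = subsidy × quantity = 44 × 200 = 8800.

Government cost = £8800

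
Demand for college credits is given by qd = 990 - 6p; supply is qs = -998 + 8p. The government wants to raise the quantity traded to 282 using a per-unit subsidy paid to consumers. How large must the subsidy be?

Required subsidy s = 42 per unit

At q = 282, invert demand for the buyer price: pb = (990 − 282)/6 = 118; invert supply for the seller price: ps = (282 − (-998))/8 = 160.
The subsidy must fill the gap: s = ps − pb = 160 − 118 = 42.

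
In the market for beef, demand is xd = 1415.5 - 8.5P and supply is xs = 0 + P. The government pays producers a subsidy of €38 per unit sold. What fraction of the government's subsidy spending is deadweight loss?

Pre-subsidy: 1415.5 - 8.5P = 0 + P gives P* = 149, x* = 149.
With the subsidy, sellers receive Ps = Pb + 38 for each unit, where Pb is the price buyers pay.
Supply in terms of Pb becomes xs = 0 + 1(Pb + 38) = 38 + Pb. Setting this equal to demand: 1415.5 - 8.5Pb = 38 + Pb, so Pb = 145.
Sellers receive Ps = 145 + 38 = 183; x' = 1415.5 − 8.5·145 = 183.
ΔCS = ½(149 + 183)(149 − 145) = 664; ΔPS = ½(149 + 183)(183 − 149) = 5644.
Government spending = 38 × 183 = 6954.
DWL = ½ × 38 × (183 − 149) = 646; fraction = 646 / 6954 = 17/183.

DWL / government spending = 17/183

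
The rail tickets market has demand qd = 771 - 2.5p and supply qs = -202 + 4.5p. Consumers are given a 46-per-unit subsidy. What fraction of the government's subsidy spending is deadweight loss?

DWL / government spending = 1035/13928

Pre-subsidy: 771 - 2.5p = -202 + 4.5p gives p* = 139, q* = 423.5.
With the rebate, buyers effectively pay pb = ps − 46, where ps is the price sellers receive.
Demand in terms of ps becomes qd = 771 − 2.5(ps − 46) = 886 - 2.5ps. Setting this equal to supply: 886 - 2.5ps = -202 + 4.5ps, so ps = 1088/7.
Buyers pay pb = 1088/7 − 46 = 766/7; q' = -202 + 4.5·(1088/7) = 3482/7.
ΔCS = ½(423.5 + 3482/7)(139 − 766/7) = 2668851/196; ΔPS = ½(423.5 + 3482/7)(1088/7 − 139) = 1482695/196.
Government spending = 46 × 3482/7 = 160172/7.
DWL = ½ × 46 × (3482/7 − 423.5) = 23805/14; fraction = (23805/14) / (160172/7) = 1035/13928.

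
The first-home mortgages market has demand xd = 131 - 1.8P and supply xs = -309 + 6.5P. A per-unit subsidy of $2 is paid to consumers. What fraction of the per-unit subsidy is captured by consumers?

Pre-subsidy: 131 - 1.8P = -309 + 6.5P gives P* = 4400/83, x* = 2953/83.
With the rebate, buyers effectively pay Pb = Ps − 2, where Ps is the price sellers receive.
Demand in terms of Ps becomes xd = 131 − 1.8(Ps − 2) = 134.6 - 1.8Ps. Setting this equal to supply: 134.6 - 1.8Ps = -309 + 6.5Ps, so Ps = 4436/83.
Buyers pay Pb = 4436/83 − 2 = 4270/83; x' = -309 + 6.5·(4436/83) = 3187/83.
Buyers' price falls by P* − Pb = 4400/83 − 4270/83 = 130/83; sellers' price rises by Ps − P* = 4436/83 − 4400/83 = 36/83.
So consumers capture (130/83)/2 = 65/83 of each unit of subsidy.

Consumer share = 65/83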